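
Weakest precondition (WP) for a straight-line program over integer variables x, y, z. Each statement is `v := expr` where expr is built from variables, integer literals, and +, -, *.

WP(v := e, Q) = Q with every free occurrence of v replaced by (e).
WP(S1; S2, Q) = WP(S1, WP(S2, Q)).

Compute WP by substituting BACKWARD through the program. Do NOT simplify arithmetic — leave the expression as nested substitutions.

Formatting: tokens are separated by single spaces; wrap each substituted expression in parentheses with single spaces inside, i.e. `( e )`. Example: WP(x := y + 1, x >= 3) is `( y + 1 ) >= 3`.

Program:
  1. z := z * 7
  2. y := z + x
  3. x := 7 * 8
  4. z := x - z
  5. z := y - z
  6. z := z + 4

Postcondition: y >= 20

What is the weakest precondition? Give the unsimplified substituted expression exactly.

Answer: ( ( z * 7 ) + x ) >= 20

Derivation:
post: y >= 20
stmt 6: z := z + 4  -- replace 0 occurrence(s) of z with (z + 4)
  => y >= 20
stmt 5: z := y - z  -- replace 0 occurrence(s) of z with (y - z)
  => y >= 20
stmt 4: z := x - z  -- replace 0 occurrence(s) of z with (x - z)
  => y >= 20
stmt 3: x := 7 * 8  -- replace 0 occurrence(s) of x with (7 * 8)
  => y >= 20
stmt 2: y := z + x  -- replace 1 occurrence(s) of y with (z + x)
  => ( z + x ) >= 20
stmt 1: z := z * 7  -- replace 1 occurrence(s) of z with (z * 7)
  => ( ( z * 7 ) + x ) >= 20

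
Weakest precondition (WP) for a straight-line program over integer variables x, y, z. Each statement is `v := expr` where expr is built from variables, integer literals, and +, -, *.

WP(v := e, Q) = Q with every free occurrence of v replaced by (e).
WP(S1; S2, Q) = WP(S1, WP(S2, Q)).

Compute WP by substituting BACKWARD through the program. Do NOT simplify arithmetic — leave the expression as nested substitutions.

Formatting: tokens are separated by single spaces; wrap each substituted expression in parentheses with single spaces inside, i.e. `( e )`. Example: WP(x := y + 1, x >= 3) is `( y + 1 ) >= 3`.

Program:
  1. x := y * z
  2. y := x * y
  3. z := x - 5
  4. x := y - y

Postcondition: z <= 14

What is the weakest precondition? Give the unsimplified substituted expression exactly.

Answer: ( ( y * z ) - 5 ) <= 14

Derivation:
post: z <= 14
stmt 4: x := y - y  -- replace 0 occurrence(s) of x with (y - y)
  => z <= 14
stmt 3: z := x - 5  -- replace 1 occurrence(s) of z with (x - 5)
  => ( x - 5 ) <= 14
stmt 2: y := x * y  -- replace 0 occurrence(s) of y with (x * y)
  => ( x - 5 ) <= 14
stmt 1: x := y * z  -- replace 1 occurrence(s) of x with (y * z)
  => ( ( y * z ) - 5 ) <= 14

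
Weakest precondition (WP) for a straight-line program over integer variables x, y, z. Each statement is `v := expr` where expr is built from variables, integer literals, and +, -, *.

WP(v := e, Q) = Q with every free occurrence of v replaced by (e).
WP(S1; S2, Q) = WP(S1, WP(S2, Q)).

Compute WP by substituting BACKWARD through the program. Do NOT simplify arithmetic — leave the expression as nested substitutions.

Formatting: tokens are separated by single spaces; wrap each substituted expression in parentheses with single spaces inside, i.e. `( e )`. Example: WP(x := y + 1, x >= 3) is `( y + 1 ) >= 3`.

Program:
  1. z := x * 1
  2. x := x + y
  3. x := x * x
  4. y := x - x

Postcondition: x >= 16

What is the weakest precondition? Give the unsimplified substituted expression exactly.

post: x >= 16
stmt 4: y := x - x  -- replace 0 occurrence(s) of y with (x - x)
  => x >= 16
stmt 3: x := x * x  -- replace 1 occurrence(s) of x with (x * x)
  => ( x * x ) >= 16
stmt 2: x := x + y  -- replace 2 occurrence(s) of x with (x + y)
  => ( ( x + y ) * ( x + y ) ) >= 16
stmt 1: z := x * 1  -- replace 0 occurrence(s) of z with (x * 1)
  => ( ( x + y ) * ( x + y ) ) >= 16

Answer: ( ( x + y ) * ( x + y ) ) >= 16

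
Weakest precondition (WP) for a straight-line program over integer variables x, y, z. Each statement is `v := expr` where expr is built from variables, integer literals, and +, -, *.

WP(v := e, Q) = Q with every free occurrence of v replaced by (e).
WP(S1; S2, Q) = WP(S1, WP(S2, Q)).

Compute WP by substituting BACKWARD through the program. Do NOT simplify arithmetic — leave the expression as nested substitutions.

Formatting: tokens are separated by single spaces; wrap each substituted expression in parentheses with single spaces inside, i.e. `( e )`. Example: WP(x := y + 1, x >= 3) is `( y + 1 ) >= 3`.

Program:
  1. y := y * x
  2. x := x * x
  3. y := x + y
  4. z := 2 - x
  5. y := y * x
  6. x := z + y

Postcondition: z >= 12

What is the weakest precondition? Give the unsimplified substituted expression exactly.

Answer: ( 2 - ( x * x ) ) >= 12

Derivation:
post: z >= 12
stmt 6: x := z + y  -- replace 0 occurrence(s) of x with (z + y)
  => z >= 12
stmt 5: y := y * x  -- replace 0 occurrence(s) of y with (y * x)
  => z >= 12
stmt 4: z := 2 - x  -- replace 1 occurrence(s) of z with (2 - x)
  => ( 2 - x ) >= 12
stmt 3: y := x + y  -- replace 0 occurrence(s) of y with (x + y)
  => ( 2 - x ) >= 12
stmt 2: x := x * x  -- replace 1 occurrence(s) of x with (x * x)
  => ( 2 - ( x * x ) ) >= 12
stmt 1: y := y * x  -- replace 0 occurrence(s) of y with (y * x)
  => ( 2 - ( x * x ) ) >= 12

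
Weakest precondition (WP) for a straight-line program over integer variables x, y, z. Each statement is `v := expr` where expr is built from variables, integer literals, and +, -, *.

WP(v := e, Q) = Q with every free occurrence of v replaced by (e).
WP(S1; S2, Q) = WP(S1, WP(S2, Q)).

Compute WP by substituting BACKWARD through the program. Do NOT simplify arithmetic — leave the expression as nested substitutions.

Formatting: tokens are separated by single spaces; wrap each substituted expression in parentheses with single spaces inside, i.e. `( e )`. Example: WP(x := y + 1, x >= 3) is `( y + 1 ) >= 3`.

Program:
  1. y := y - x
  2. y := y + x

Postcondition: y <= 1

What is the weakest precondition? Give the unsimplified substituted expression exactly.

Answer: ( ( y - x ) + x ) <= 1

Derivation:
post: y <= 1
stmt 2: y := y + x  -- replace 1 occurrence(s) of y with (y + x)
  => ( y + x ) <= 1
stmt 1: y := y - x  -- replace 1 occurrence(s) of y with (y - x)
  => ( ( y - x ) + x ) <= 1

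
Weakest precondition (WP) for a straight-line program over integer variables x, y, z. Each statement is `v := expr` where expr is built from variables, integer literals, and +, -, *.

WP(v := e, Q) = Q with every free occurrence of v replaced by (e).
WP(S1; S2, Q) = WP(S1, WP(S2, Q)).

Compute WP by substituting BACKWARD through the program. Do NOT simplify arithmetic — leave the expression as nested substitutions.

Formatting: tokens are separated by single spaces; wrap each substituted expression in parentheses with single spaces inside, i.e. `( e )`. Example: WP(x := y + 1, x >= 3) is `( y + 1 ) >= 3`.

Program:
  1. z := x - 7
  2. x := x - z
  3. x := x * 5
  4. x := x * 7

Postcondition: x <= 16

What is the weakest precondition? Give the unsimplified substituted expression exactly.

Answer: ( ( ( x - ( x - 7 ) ) * 5 ) * 7 ) <= 16

Derivation:
post: x <= 16
stmt 4: x := x * 7  -- replace 1 occurrence(s) of x with (x * 7)
  => ( x * 7 ) <= 16
stmt 3: x := x * 5  -- replace 1 occurrence(s) of x with (x * 5)
  => ( ( x * 5 ) * 7 ) <= 16
stmt 2: x := x - z  -- replace 1 occurrence(s) of x with (x - z)
  => ( ( ( x - z ) * 5 ) * 7 ) <= 16
stmt 1: z := x - 7  -- replace 1 occurrence(s) of z with (x - 7)
  => ( ( ( x - ( x - 7 ) ) * 5 ) * 7 ) <= 16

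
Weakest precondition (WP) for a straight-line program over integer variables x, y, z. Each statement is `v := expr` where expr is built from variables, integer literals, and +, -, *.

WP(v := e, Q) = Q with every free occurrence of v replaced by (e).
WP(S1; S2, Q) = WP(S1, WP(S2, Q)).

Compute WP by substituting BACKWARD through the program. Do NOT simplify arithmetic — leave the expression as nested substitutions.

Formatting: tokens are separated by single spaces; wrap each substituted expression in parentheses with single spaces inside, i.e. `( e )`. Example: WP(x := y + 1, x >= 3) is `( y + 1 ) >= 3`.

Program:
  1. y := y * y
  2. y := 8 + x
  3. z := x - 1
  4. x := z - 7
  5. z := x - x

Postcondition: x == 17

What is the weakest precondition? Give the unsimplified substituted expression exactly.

Answer: ( ( x - 1 ) - 7 ) == 17

Derivation:
post: x == 17
stmt 5: z := x - x  -- replace 0 occurrence(s) of z with (x - x)
  => x == 17
stmt 4: x := z - 7  -- replace 1 occurrence(s) of x with (z - 7)
  => ( z - 7 ) == 17
stmt 3: z := x - 1  -- replace 1 occurrence(s) of z with (x - 1)
  => ( ( x - 1 ) - 7 ) == 17
stmt 2: y := 8 + x  -- replace 0 occurrence(s) of y with (8 + x)
  => ( ( x - 1 ) - 7 ) == 17
stmt 1: y := y * y  -- replace 0 occurrence(s) of y with (y * y)
  => ( ( x - 1 ) - 7 ) == 17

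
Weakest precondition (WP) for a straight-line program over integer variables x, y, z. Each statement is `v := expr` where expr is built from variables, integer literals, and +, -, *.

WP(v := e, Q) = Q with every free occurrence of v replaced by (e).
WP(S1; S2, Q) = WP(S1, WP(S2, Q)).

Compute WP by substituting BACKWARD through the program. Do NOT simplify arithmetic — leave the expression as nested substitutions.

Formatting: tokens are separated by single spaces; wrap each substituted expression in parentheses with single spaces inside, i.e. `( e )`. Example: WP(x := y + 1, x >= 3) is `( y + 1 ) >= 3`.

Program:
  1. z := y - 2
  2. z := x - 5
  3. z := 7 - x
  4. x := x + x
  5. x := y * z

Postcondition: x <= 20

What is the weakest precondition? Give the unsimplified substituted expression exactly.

post: x <= 20
stmt 5: x := y * z  -- replace 1 occurrence(s) of x with (y * z)
  => ( y * z ) <= 20
stmt 4: x := x + x  -- replace 0 occurrence(s) of x with (x + x)
  => ( y * z ) <= 20
stmt 3: z := 7 - x  -- replace 1 occurrence(s) of z with (7 - x)
  => ( y * ( 7 - x ) ) <= 20
stmt 2: z := x - 5  -- replace 0 occurrence(s) of z with (x - 5)
  => ( y * ( 7 - x ) ) <= 20
stmt 1: z := y - 2  -- replace 0 occurrence(s) of z with (y - 2)
  => ( y * ( 7 - x ) ) <= 20

Answer: ( y * ( 7 - x ) ) <= 20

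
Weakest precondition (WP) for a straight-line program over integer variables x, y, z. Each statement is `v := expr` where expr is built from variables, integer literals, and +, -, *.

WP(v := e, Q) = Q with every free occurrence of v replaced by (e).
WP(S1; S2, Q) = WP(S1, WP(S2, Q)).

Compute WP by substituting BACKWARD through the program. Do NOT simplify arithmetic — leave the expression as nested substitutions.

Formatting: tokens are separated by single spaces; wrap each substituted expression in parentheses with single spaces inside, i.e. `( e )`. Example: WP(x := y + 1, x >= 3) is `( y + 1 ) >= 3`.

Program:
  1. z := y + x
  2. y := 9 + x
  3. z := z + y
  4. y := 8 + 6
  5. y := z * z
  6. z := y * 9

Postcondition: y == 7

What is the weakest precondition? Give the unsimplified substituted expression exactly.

post: y == 7
stmt 6: z := y * 9  -- replace 0 occurrence(s) of z with (y * 9)
  => y == 7
stmt 5: y := z * z  -- replace 1 occurrence(s) of y with (z * z)
  => ( z * z ) == 7
stmt 4: y := 8 + 6  -- replace 0 occurrence(s) of y with (8 + 6)
  => ( z * z ) == 7
stmt 3: z := z + y  -- replace 2 occurrence(s) of z with (z + y)
  => ( ( z + y ) * ( z + y ) ) == 7
stmt 2: y := 9 + x  -- replace 2 occurrence(s) of y with (9 + x)
  => ( ( z + ( 9 + x ) ) * ( z + ( 9 + x ) ) ) == 7
stmt 1: z := y + x  -- replace 2 occurrence(s) of z with (y + x)
  => ( ( ( y + x ) + ( 9 + x ) ) * ( ( y + x ) + ( 9 + x ) ) ) == 7

Answer: ( ( ( y + x ) + ( 9 + x ) ) * ( ( y + x ) + ( 9 + x ) ) ) == 7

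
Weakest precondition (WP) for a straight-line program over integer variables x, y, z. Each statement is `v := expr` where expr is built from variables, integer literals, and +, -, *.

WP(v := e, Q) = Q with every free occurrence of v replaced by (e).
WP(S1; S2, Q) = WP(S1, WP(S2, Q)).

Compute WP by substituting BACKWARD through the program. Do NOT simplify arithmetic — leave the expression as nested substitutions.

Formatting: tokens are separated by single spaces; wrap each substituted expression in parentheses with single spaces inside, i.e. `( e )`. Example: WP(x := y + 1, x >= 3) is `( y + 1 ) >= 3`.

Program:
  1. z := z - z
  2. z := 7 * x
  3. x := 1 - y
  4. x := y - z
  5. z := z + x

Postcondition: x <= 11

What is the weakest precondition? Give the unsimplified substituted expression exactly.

Answer: ( y - ( 7 * x ) ) <= 11

Derivation:
post: x <= 11
stmt 5: z := z + x  -- replace 0 occurrence(s) of z with (z + x)
  => x <= 11
stmt 4: x := y - z  -- replace 1 occurrence(s) of x with (y - z)
  => ( y - z ) <= 11
stmt 3: x := 1 - y  -- replace 0 occurrence(s) of x with (1 - y)
  => ( y - z ) <= 11
stmt 2: z := 7 * x  -- replace 1 occurrence(s) of z with (7 * x)
  => ( y - ( 7 * x ) ) <= 11
stmt 1: z := z - z  -- replace 0 occurrence(s) of z with (z - z)
  => ( y - ( 7 * x ) ) <= 11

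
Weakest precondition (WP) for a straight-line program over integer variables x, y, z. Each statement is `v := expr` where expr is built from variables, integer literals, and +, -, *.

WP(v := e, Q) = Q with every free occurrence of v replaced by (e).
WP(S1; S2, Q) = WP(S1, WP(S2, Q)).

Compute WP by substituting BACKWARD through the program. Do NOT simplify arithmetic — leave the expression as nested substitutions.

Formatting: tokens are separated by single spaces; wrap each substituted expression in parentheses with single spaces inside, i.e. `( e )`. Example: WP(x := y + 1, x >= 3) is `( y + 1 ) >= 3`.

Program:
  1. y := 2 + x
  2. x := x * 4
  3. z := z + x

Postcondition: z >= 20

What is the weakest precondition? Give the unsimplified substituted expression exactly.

Answer: ( z + ( x * 4 ) ) >= 20

Derivation:
post: z >= 20
stmt 3: z := z + x  -- replace 1 occurrence(s) of z with (z + x)
  => ( z + x ) >= 20
stmt 2: x := x * 4  -- replace 1 occurrence(s) of x with (x * 4)
  => ( z + ( x * 4 ) ) >= 20
stmt 1: y := 2 + x  -- replace 0 occurrence(s) of y with (2 + x)
  => ( z + ( x * 4 ) ) >= 20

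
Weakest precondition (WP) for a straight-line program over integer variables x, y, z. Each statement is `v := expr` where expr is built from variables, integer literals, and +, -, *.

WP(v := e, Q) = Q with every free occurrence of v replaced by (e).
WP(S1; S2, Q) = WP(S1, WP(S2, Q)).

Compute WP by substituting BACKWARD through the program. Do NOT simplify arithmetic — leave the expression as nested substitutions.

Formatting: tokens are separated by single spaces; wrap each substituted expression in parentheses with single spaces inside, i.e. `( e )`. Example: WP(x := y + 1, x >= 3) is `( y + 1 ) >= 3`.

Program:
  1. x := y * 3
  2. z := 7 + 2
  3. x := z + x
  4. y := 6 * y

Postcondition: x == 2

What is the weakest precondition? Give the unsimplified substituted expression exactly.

post: x == 2
stmt 4: y := 6 * y  -- replace 0 occurrence(s) of y with (6 * y)
  => x == 2
stmt 3: x := z + x  -- replace 1 occurrence(s) of x with (z + x)
  => ( z + x ) == 2
stmt 2: z := 7 + 2  -- replace 1 occurrence(s) of z with (7 + 2)
  => ( ( 7 + 2 ) + x ) == 2
stmt 1: x := y * 3  -- replace 1 occurrence(s) of x with (y * 3)
  => ( ( 7 + 2 ) + ( y * 3 ) ) == 2

Answer: ( ( 7 + 2 ) + ( y * 3 ) ) == 2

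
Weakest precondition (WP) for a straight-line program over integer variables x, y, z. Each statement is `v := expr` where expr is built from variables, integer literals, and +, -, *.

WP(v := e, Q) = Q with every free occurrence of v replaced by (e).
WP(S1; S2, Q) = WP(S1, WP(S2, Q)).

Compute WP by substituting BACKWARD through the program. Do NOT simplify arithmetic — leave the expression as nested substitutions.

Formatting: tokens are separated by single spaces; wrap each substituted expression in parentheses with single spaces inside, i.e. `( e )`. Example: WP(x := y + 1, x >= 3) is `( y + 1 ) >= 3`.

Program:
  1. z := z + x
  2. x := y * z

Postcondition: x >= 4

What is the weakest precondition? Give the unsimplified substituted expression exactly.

Answer: ( y * ( z + x ) ) >= 4

Derivation:
post: x >= 4
stmt 2: x := y * z  -- replace 1 occurrence(s) of x with (y * z)
  => ( y * z ) >= 4
stmt 1: z := z + x  -- replace 1 occurrence(s) of z with (z + x)
  => ( y * ( z + x ) ) >= 4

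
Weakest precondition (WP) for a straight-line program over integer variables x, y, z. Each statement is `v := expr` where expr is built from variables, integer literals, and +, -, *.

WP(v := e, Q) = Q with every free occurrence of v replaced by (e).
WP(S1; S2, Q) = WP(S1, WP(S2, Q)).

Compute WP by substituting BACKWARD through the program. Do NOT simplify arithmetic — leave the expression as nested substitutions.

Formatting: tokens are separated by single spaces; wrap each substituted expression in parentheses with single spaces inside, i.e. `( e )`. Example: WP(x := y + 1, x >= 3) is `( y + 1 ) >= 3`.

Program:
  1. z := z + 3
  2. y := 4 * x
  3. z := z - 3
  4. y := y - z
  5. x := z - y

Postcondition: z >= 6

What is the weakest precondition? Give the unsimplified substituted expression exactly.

post: z >= 6
stmt 5: x := z - y  -- replace 0 occurrence(s) of x with (z - y)
  => z >= 6
stmt 4: y := y - z  -- replace 0 occurrence(s) of y with (y - z)
  => z >= 6
stmt 3: z := z - 3  -- replace 1 occurrence(s) of z with (z - 3)
  => ( z - 3 ) >= 6
stmt 2: y := 4 * x  -- replace 0 occurrence(s) of y with (4 * x)
  => ( z - 3 ) >= 6
stmt 1: z := z + 3  -- replace 1 occurrence(s) of z with (z + 3)
  => ( ( z + 3 ) - 3 ) >= 6

Answer: ( ( z + 3 ) - 3 ) >= 6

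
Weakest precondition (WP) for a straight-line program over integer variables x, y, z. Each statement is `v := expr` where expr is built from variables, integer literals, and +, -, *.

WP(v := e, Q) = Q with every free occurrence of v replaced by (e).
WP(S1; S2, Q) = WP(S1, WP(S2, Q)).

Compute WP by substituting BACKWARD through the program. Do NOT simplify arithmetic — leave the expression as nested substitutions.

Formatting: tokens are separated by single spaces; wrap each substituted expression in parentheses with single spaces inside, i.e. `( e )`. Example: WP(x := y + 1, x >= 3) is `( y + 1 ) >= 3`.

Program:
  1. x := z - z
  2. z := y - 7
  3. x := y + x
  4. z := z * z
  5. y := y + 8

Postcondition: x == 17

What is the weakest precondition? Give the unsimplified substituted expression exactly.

post: x == 17
stmt 5: y := y + 8  -- replace 0 occurrence(s) of y with (y + 8)
  => x == 17
stmt 4: z := z * z  -- replace 0 occurrence(s) of z with (z * z)
  => x == 17
stmt 3: x := y + x  -- replace 1 occurrence(s) of x with (y + x)
  => ( y + x ) == 17
stmt 2: z := y - 7  -- replace 0 occurrence(s) of z with (y - 7)
  => ( y + x ) == 17
stmt 1: x := z - z  -- replace 1 occurrence(s) of x with (z - z)
  => ( y + ( z - z ) ) == 17

Answer: ( y + ( z - z ) ) == 17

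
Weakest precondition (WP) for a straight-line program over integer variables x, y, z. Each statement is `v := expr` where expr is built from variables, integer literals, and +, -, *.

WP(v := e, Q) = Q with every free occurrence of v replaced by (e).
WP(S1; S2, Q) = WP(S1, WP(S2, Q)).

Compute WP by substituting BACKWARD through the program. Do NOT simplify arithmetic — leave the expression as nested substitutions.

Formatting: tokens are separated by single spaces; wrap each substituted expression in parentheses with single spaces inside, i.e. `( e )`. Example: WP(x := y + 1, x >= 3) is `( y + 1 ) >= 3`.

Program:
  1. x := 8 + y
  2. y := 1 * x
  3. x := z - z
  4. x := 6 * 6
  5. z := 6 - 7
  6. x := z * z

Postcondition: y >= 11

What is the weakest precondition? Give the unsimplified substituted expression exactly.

Answer: ( 1 * ( 8 + y ) ) >= 11

Derivation:
post: y >= 11
stmt 6: x := z * z  -- replace 0 occurrence(s) of x with (z * z)
  => y >= 11
stmt 5: z := 6 - 7  -- replace 0 occurrence(s) of z with (6 - 7)
  => y >= 11
stmt 4: x := 6 * 6  -- replace 0 occurrence(s) of x with (6 * 6)
  => y >= 11
stmt 3: x := z - z  -- replace 0 occurrence(s) of x with (z - z)
  => y >= 11
stmt 2: y := 1 * x  -- replace 1 occurrence(s) of y with (1 * x)
  => ( 1 * x ) >= 11
stmt 1: x := 8 + y  -- replace 1 occurrence(s) of x with (8 + y)
  => ( 1 * ( 8 + y ) ) >= 11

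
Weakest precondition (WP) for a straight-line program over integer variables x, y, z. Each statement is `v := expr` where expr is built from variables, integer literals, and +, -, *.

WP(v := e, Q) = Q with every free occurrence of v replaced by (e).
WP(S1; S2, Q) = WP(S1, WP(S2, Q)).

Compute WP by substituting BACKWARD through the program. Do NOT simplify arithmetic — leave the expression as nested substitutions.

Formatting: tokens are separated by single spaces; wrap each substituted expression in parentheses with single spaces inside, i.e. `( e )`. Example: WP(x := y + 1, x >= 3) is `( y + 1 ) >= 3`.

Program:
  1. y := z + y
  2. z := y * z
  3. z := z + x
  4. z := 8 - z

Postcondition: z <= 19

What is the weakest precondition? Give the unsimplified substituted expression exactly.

post: z <= 19
stmt 4: z := 8 - z  -- replace 1 occurrence(s) of z with (8 - z)
  => ( 8 - z ) <= 19
stmt 3: z := z + x  -- replace 1 occurrence(s) of z with (z + x)
  => ( 8 - ( z + x ) ) <= 19
stmt 2: z := y * z  -- replace 1 occurrence(s) of z with (y * z)
  => ( 8 - ( ( y * z ) + x ) ) <= 19
stmt 1: y := z + y  -- replace 1 occurrence(s) of y with (z + y)
  => ( 8 - ( ( ( z + y ) * z ) + x ) ) <= 19

Answer: ( 8 - ( ( ( z + y ) * z ) + x ) ) <= 19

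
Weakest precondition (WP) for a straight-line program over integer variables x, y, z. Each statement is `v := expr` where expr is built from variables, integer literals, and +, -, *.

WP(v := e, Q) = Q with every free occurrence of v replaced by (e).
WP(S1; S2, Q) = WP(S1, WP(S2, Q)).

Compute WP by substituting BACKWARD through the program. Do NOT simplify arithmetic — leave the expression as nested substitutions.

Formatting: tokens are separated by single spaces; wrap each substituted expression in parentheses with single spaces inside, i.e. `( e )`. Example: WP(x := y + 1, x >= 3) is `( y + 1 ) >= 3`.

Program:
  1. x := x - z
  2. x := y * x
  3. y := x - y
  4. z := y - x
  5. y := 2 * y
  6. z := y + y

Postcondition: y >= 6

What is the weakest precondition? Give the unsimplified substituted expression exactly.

post: y >= 6
stmt 6: z := y + y  -- replace 0 occurrence(s) of z with (y + y)
  => y >= 6
stmt 5: y := 2 * y  -- replace 1 occurrence(s) of y with (2 * y)
  => ( 2 * y ) >= 6
stmt 4: z := y - x  -- replace 0 occurrence(s) of z with (y - x)
  => ( 2 * y ) >= 6
stmt 3: y := x - y  -- replace 1 occurrence(s) of y with (x - y)
  => ( 2 * ( x - y ) ) >= 6
stmt 2: x := y * x  -- replace 1 occurrence(s) of x with (y * x)
  => ( 2 * ( ( y * x ) - y ) ) >= 6
stmt 1: x := x - z  -- replace 1 occurrence(s) of x with (x - z)
  => ( 2 * ( ( y * ( x - z ) ) - y ) ) >= 6

Answer: ( 2 * ( ( y * ( x - z ) ) - y ) ) >= 6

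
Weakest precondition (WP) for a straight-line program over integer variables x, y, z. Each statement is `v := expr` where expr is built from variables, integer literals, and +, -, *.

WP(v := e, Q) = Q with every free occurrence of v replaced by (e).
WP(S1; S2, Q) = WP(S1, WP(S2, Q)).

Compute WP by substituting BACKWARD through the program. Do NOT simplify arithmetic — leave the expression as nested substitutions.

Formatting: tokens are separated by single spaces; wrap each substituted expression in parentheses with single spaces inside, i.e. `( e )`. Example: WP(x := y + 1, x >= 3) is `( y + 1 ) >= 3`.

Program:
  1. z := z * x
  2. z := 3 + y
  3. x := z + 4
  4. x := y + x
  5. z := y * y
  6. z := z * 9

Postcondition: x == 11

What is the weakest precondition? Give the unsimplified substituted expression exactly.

post: x == 11
stmt 6: z := z * 9  -- replace 0 occurrence(s) of z with (z * 9)
  => x == 11
stmt 5: z := y * y  -- replace 0 occurrence(s) of z with (y * y)
  => x == 11
stmt 4: x := y + x  -- replace 1 occurrence(s) of x with (y + x)
  => ( y + x ) == 11
stmt 3: x := z + 4  -- replace 1 occurrence(s) of x with (z + 4)
  => ( y + ( z + 4 ) ) == 11
stmt 2: z := 3 + y  -- replace 1 occurrence(s) of z with (3 + y)
  => ( y + ( ( 3 + y ) + 4 ) ) == 11
stmt 1: z := z * x  -- replace 0 occurrence(s) of z with (z * x)
  => ( y + ( ( 3 + y ) + 4 ) ) == 11

Answer: ( y + ( ( 3 + y ) + 4 ) ) == 11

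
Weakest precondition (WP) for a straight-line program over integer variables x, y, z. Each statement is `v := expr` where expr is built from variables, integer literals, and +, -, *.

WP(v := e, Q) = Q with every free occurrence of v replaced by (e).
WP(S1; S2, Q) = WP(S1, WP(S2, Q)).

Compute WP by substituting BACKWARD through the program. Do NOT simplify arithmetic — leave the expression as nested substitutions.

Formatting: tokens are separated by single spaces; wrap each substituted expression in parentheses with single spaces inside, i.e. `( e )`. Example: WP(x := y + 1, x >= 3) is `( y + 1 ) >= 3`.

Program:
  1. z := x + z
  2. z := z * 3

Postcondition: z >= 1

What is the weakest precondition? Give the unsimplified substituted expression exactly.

post: z >= 1
stmt 2: z := z * 3  -- replace 1 occurrence(s) of z with (z * 3)
  => ( z * 3 ) >= 1
stmt 1: z := x + z  -- replace 1 occurrence(s) of z with (x + z)
  => ( ( x + z ) * 3 ) >= 1

Answer: ( ( x + z ) * 3 ) >= 1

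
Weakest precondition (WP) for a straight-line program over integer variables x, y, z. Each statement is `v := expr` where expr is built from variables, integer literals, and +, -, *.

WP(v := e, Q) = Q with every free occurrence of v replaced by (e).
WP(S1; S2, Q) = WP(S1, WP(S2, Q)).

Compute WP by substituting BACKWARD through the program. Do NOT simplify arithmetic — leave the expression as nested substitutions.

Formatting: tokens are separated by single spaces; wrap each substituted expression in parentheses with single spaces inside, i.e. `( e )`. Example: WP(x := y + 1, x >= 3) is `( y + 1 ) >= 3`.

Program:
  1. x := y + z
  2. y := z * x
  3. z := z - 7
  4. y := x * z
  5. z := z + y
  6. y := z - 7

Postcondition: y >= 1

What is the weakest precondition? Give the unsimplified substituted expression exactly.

Answer: ( ( ( z - 7 ) + ( ( y + z ) * ( z - 7 ) ) ) - 7 ) >= 1

Derivation:
post: y >= 1
stmt 6: y := z - 7  -- replace 1 occurrence(s) of y with (z - 7)
  => ( z - 7 ) >= 1
stmt 5: z := z + y  -- replace 1 occurrence(s) of z with (z + y)
  => ( ( z + y ) - 7 ) >= 1
stmt 4: y := x * z  -- replace 1 occurrence(s) of y with (x * z)
  => ( ( z + ( x * z ) ) - 7 ) >= 1
stmt 3: z := z - 7  -- replace 2 occurrence(s) of z with (z - 7)
  => ( ( ( z - 7 ) + ( x * ( z - 7 ) ) ) - 7 ) >= 1
stmt 2: y := z * x  -- replace 0 occurrence(s) of y with (z * x)
  => ( ( ( z - 7 ) + ( x * ( z - 7 ) ) ) - 7 ) >= 1
stmt 1: x := y + z  -- replace 1 occurrence(s) of x with (y + z)
  => ( ( ( z - 7 ) + ( ( y + z ) * ( z - 7 ) ) ) - 7 ) >= 1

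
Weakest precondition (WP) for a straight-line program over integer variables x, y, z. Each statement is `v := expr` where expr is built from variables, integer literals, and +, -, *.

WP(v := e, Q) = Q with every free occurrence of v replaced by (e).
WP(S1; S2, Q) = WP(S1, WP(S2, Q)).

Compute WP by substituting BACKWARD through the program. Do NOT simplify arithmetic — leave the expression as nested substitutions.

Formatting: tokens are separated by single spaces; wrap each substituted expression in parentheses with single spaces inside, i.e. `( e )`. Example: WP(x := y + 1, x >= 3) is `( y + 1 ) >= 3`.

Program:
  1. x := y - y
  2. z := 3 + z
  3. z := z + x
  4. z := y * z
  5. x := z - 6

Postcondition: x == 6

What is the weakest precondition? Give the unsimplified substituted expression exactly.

Answer: ( ( y * ( ( 3 + z ) + ( y - y ) ) ) - 6 ) == 6

Derivation:
post: x == 6
stmt 5: x := z - 6  -- replace 1 occurrence(s) of x with (z - 6)
  => ( z - 6 ) == 6
stmt 4: z := y * z  -- replace 1 occurrence(s) of z with (y * z)
  => ( ( y * z ) - 6 ) == 6
stmt 3: z := z + x  -- replace 1 occurrence(s) of z with (z + x)
  => ( ( y * ( z + x ) ) - 6 ) == 6
stmt 2: z := 3 + z  -- replace 1 occurrence(s) of z with (3 + z)
  => ( ( y * ( ( 3 + z ) + x ) ) - 6 ) == 6
stmt 1: x := y - y  -- replace 1 occurrence(s) of x with (y - y)
  => ( ( y * ( ( 3 + z ) + ( y - y ) ) ) - 6 ) == 6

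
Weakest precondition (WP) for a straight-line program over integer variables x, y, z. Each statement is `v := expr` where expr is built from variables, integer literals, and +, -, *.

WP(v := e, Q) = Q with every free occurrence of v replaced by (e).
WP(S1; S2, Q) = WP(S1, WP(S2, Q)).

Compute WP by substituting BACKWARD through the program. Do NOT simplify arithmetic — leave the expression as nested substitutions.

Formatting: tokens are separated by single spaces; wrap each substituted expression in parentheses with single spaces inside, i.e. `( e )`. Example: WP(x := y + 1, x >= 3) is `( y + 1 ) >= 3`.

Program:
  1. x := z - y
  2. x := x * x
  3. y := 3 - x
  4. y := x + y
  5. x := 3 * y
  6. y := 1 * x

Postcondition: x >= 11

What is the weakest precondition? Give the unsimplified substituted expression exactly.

post: x >= 11
stmt 6: y := 1 * x  -- replace 0 occurrence(s) of y with (1 * x)
  => x >= 11
stmt 5: x := 3 * y  -- replace 1 occurrence(s) of x with (3 * y)
  => ( 3 * y ) >= 11
stmt 4: y := x + y  -- replace 1 occurrence(s) of y with (x + y)
  => ( 3 * ( x + y ) ) >= 11
stmt 3: y := 3 - x  -- replace 1 occurrence(s) of y with (3 - x)
  => ( 3 * ( x + ( 3 - x ) ) ) >= 11
stmt 2: x := x * x  -- replace 2 occurrence(s) of x with (x * x)
  => ( 3 * ( ( x * x ) + ( 3 - ( x * x ) ) ) ) >= 11
stmt 1: x := z - y  -- replace 4 occurrence(s) of x with (z - y)
  => ( 3 * ( ( ( z - y ) * ( z - y ) ) + ( 3 - ( ( z - y ) * ( z - y ) ) ) ) ) >= 11

Answer: ( 3 * ( ( ( z - y ) * ( z - y ) ) + ( 3 - ( ( z - y ) * ( z - y ) ) ) ) ) >= 11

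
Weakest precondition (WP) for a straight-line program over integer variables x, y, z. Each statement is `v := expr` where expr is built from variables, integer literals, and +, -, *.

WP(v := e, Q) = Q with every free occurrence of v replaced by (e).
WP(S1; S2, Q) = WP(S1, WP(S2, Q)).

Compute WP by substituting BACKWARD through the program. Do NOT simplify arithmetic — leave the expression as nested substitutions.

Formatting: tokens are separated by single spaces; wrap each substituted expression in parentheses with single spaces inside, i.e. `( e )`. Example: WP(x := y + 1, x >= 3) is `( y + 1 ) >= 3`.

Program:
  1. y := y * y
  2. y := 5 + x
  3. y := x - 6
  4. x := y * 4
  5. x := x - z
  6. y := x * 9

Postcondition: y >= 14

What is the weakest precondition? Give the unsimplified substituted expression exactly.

Answer: ( ( ( ( x - 6 ) * 4 ) - z ) * 9 ) >= 14

Derivation:
post: y >= 14
stmt 6: y := x * 9  -- replace 1 occurrence(s) of y with (x * 9)
  => ( x * 9 ) >= 14
stmt 5: x := x - z  -- replace 1 occurrence(s) of x with (x - z)
  => ( ( x - z ) * 9 ) >= 14
stmt 4: x := y * 4  -- replace 1 occurrence(s) of x with (y * 4)
  => ( ( ( y * 4 ) - z ) * 9 ) >= 14
stmt 3: y := x - 6  -- replace 1 occurrence(s) of y with (x - 6)
  => ( ( ( ( x - 6 ) * 4 ) - z ) * 9 ) >= 14
stmt 2: y := 5 + x  -- replace 0 occurrence(s) of y with (5 + x)
  => ( ( ( ( x - 6 ) * 4 ) - z ) * 9 ) >= 14
stmt 1: y := y * y  -- replace 0 occurrence(s) of y with (y * y)
  => ( ( ( ( x - 6 ) * 4 ) - z ) * 9 ) >= 14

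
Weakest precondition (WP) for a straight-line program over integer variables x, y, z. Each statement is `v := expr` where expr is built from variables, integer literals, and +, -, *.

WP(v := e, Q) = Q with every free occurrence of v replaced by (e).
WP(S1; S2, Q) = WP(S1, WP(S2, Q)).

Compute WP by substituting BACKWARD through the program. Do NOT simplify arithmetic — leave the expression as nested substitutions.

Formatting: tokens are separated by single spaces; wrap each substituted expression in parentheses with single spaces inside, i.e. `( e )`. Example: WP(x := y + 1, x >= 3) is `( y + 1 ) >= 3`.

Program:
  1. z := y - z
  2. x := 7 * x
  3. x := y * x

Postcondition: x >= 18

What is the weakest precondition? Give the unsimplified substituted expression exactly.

Answer: ( y * ( 7 * x ) ) >= 18

Derivation:
post: x >= 18
stmt 3: x := y * x  -- replace 1 occurrence(s) of x with (y * x)
  => ( y * x ) >= 18
stmt 2: x := 7 * x  -- replace 1 occurrence(s) of x with (7 * x)
  => ( y * ( 7 * x ) ) >= 18
stmt 1: z := y - z  -- replace 0 occurrence(s) of z with (y - z)
  => ( y * ( 7 * x ) ) >= 18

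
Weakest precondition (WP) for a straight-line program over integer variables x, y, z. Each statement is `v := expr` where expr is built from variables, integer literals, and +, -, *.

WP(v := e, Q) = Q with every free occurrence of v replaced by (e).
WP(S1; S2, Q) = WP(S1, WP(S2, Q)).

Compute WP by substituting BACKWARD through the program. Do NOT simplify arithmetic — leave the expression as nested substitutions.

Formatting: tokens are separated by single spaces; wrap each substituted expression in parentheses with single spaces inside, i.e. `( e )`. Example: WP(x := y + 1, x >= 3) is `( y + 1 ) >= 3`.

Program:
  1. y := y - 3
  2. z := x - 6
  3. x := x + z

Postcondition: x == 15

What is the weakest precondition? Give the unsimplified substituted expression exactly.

Answer: ( x + ( x - 6 ) ) == 15

Derivation:
post: x == 15
stmt 3: x := x + z  -- replace 1 occurrence(s) of x with (x + z)
  => ( x + z ) == 15
stmt 2: z := x - 6  -- replace 1 occurrence(s) of z with (x - 6)
  => ( x + ( x - 6 ) ) == 15
stmt 1: y := y - 3  -- replace 0 occurrence(s) of y with (y - 3)
  => ( x + ( x - 6 ) ) == 15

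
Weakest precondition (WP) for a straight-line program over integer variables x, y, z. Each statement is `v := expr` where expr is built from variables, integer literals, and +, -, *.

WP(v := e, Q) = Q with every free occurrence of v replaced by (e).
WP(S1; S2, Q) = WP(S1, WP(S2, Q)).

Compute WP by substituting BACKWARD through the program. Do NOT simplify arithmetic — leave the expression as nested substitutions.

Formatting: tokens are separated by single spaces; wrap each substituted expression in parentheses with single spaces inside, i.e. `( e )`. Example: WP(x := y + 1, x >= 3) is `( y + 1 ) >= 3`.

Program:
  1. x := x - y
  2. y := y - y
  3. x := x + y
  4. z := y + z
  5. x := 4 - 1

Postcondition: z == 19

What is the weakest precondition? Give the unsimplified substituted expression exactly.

post: z == 19
stmt 5: x := 4 - 1  -- replace 0 occurrence(s) of x with (4 - 1)
  => z == 19
stmt 4: z := y + z  -- replace 1 occurrence(s) of z with (y + z)
  => ( y + z ) == 19
stmt 3: x := x + y  -- replace 0 occurrence(s) of x with (x + y)
  => ( y + z ) == 19
stmt 2: y := y - y  -- replace 1 occurrence(s) of y with (y - y)
  => ( ( y - y ) + z ) == 19
stmt 1: x := x - y  -- replace 0 occurrence(s) of x with (x - y)
  => ( ( y - y ) + z ) == 19

Answer: ( ( y - y ) + z ) == 19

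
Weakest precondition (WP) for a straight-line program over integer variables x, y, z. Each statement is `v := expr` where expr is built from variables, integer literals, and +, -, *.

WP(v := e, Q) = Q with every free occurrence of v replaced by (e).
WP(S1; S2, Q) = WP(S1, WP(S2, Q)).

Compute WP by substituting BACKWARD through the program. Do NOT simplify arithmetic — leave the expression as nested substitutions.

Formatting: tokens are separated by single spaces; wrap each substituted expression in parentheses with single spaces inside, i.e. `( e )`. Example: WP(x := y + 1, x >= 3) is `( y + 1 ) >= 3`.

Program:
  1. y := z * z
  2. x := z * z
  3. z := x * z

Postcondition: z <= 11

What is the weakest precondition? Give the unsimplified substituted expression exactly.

Answer: ( ( z * z ) * z ) <= 11

Derivation:
post: z <= 11
stmt 3: z := x * z  -- replace 1 occurrence(s) of z with (x * z)
  => ( x * z ) <= 11
stmt 2: x := z * z  -- replace 1 occurrence(s) of x with (z * z)
  => ( ( z * z ) * z ) <= 11
stmt 1: y := z * z  -- replace 0 occurrence(s) of y with (z * z)
  => ( ( z * z ) * z ) <= 11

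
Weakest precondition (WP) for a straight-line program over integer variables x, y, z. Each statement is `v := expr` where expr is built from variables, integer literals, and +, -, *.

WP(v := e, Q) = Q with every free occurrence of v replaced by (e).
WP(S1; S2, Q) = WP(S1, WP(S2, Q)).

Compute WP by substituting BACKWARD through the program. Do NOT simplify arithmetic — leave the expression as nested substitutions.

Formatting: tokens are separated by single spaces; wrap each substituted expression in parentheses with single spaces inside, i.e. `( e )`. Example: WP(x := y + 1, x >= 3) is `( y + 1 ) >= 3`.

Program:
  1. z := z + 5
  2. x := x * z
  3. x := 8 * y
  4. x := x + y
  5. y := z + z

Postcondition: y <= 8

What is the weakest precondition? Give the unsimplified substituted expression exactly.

post: y <= 8
stmt 5: y := z + z  -- replace 1 occurrence(s) of y with (z + z)
  => ( z + z ) <= 8
stmt 4: x := x + y  -- replace 0 occurrence(s) of x with (x + y)
  => ( z + z ) <= 8
stmt 3: x := 8 * y  -- replace 0 occurrence(s) of x with (8 * y)
  => ( z + z ) <= 8
stmt 2: x := x * z  -- replace 0 occurrence(s) of x with (x * z)
  => ( z + z ) <= 8
stmt 1: z := z + 5  -- replace 2 occurrence(s) of z with (z + 5)
  => ( ( z + 5 ) + ( z + 5 ) ) <= 8

Answer: ( ( z + 5 ) + ( z + 5 ) ) <= 8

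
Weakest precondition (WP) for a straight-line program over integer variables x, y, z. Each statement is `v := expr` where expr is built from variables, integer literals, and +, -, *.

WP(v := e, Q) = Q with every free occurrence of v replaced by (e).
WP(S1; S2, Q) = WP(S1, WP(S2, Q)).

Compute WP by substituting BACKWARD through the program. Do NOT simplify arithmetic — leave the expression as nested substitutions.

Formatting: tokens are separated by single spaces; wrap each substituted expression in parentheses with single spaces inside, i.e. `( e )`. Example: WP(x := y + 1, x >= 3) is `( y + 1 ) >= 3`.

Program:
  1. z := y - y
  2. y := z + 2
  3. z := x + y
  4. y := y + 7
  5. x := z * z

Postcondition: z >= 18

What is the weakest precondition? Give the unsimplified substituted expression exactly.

Answer: ( x + ( ( y - y ) + 2 ) ) >= 18

Derivation:
post: z >= 18
stmt 5: x := z * z  -- replace 0 occurrence(s) of x with (z * z)
  => z >= 18
stmt 4: y := y + 7  -- replace 0 occurrence(s) of y with (y + 7)
  => z >= 18
stmt 3: z := x + y  -- replace 1 occurrence(s) of z with (x + y)
  => ( x + y ) >= 18
stmt 2: y := z + 2  -- replace 1 occurrence(s) of y with (z + 2)
  => ( x + ( z + 2 ) ) >= 18
stmt 1: z := y - y  -- replace 1 occurrence(s) of z with (y - y)
  => ( x + ( ( y - y ) + 2 ) ) >= 18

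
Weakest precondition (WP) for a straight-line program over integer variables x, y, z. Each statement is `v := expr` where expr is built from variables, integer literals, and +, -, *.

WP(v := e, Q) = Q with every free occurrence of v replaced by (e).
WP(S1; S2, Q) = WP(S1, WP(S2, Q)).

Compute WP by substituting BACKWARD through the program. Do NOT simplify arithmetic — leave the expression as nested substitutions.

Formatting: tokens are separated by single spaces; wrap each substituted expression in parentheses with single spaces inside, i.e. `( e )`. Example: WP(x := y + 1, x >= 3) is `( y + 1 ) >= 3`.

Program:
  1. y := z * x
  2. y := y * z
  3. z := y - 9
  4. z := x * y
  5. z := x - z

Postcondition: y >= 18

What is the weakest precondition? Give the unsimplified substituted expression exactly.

Answer: ( ( z * x ) * z ) >= 18

Derivation:
post: y >= 18
stmt 5: z := x - z  -- replace 0 occurrence(s) of z with (x - z)
  => y >= 18
stmt 4: z := x * y  -- replace 0 occurrence(s) of z with (x * y)
  => y >= 18
stmt 3: z := y - 9  -- replace 0 occurrence(s) of z with (y - 9)
  => y >= 18
stmt 2: y := y * z  -- replace 1 occurrence(s) of y with (y * z)
  => ( y * z ) >= 18
stmt 1: y := z * x  -- replace 1 occurrence(s) of y with (z * x)
  => ( ( z * x ) * z ) >= 18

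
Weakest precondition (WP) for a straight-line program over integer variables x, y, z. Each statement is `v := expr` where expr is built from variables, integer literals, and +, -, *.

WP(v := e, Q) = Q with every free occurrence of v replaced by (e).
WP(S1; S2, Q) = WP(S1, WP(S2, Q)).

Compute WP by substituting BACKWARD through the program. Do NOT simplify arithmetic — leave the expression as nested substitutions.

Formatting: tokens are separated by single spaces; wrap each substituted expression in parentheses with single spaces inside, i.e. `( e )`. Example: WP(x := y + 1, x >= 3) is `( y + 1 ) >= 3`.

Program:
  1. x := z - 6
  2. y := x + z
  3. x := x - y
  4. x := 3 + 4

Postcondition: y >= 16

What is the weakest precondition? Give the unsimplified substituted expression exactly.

Answer: ( ( z - 6 ) + z ) >= 16

Derivation:
post: y >= 16
stmt 4: x := 3 + 4  -- replace 0 occurrence(s) of x with (3 + 4)
  => y >= 16
stmt 3: x := x - y  -- replace 0 occurrence(s) of x with (x - y)
  => y >= 16
stmt 2: y := x + z  -- replace 1 occurrence(s) of y with (x + z)
  => ( x + z ) >= 16
stmt 1: x := z - 6  -- replace 1 occurrence(s) of x with (z - 6)
  => ( ( z - 6 ) + z ) >= 16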